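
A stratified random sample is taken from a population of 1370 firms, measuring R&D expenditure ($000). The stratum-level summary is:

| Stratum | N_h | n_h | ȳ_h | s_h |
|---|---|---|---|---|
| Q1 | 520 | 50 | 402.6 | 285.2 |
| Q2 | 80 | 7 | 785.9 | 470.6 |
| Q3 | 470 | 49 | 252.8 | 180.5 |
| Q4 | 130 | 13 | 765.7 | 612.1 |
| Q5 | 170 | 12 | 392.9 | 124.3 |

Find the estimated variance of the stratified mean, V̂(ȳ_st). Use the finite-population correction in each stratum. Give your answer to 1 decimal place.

V̂(ȳ_st) = Σ W_h² (1 − n_h/N_h) s_h²/n_h, with W_h = N_h/N and N = 1370:
  stratum Q1: (520/1370)²·(1 − 50/520)·285.2²/50 = 211.831
  stratum Q2: (80/1370)²·(1 − 7/80)·470.6²/7 = 98.4413
  stratum Q3: (470/1370)²·(1 − 49/470)·180.5²/49 = 70.0966
  stratum Q4: (130/1370)²·(1 − 13/130)·612.1²/13 = 233.555
  stratum Q5: (170/1370)²·(1 − 12/170)·124.3²/12 = 18.4258
V̂(ȳ_st) = 632.35

V̂(ȳ_st) ≈ 632.3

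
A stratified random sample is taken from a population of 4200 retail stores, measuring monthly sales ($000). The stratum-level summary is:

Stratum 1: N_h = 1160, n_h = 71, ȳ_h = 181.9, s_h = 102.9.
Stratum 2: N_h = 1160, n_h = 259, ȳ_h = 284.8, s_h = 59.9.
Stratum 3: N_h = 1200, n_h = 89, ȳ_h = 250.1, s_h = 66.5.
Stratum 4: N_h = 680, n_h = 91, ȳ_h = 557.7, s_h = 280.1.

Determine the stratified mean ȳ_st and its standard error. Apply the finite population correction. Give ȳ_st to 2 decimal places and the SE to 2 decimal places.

ȳ_st = Σ W_h ȳ_h = (1160·181.9 + 1160·284.8 + 1200·250.1 + 680·557.7)/4200 = 290.64952
V̂(ȳ_st) = Σ W_h² (1 − n_h/N_h) s_h²/n_h, with W_h = N_h/N and N = 4200:
  stratum 1: (1160/4200)²·(1 − 71/1160)·102.9²/71 = 10.6797
  stratum 2: (1160/4200)²·(1 − 259/1160)·59.9²/259 = 0.820801
  stratum 3: (1200/4200)²·(1 − 89/1200)·66.5²/89 = 3.75535
  stratum 4: (680/4200)²·(1 − 91/680)·280.1²/91 = 19.5754
V̂(ȳ_st) = 34.8313
SE(ȳ_st) = √34.8313 = 5.9018

ȳ_st ≈ 290.65, SE ≈ 5.90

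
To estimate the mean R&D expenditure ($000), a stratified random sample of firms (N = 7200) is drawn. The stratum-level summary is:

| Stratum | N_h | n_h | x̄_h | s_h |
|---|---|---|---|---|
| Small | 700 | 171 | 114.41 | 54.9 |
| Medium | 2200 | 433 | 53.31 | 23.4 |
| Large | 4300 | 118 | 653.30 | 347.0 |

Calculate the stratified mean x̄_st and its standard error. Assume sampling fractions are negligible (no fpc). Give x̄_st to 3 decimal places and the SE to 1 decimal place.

x̄_st = Σ W_h x̄_h = (700·114.41 + 2200·53.31 + 4300·653.30)/7200 = 417.57764
V̂(x̄_st) = Σ W_h² s_h²/n_h, with W_h = N_h/N and N = 7200:
  stratum Small: (700/7200)²·54.9²/171 = 0.166602
  stratum Medium: (2200/7200)²·23.4²/433 = 0.118066
  stratum Large: (4300/7200)²·347.0²/118 = 363.956
V̂(x̄_st) = 364.241
SE(x̄_st) = √364.241 = 19.0851

x̄_st ≈ 417.578, SE ≈ 19.1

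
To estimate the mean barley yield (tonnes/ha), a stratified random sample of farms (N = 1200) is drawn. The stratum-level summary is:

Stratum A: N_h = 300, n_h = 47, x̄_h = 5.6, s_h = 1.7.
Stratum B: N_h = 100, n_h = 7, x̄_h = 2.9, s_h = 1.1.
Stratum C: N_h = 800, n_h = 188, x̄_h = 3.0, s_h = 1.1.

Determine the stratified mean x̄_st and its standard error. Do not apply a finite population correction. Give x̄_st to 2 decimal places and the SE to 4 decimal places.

x̄_st = Σ W_h x̄_h = (300·5.6 + 100·2.9 + 800·3.0)/1200 = 3.64167
V̂(x̄_st) = Σ W_h² s_h²/n_h, with W_h = N_h/N and N = 1200:
  stratum A: (300/1200)²·1.7²/47 = 0.00384309
  stratum B: (100/1200)²·1.1²/7 = 0.0012004
  stratum C: (800/1200)²·1.1²/188 = 0.00286052
V̂(x̄_st) = 0.007904
SE(x̄_st) = √0.007904 = 0.0889045

x̄_st ≈ 3.64, SE ≈ 0.0889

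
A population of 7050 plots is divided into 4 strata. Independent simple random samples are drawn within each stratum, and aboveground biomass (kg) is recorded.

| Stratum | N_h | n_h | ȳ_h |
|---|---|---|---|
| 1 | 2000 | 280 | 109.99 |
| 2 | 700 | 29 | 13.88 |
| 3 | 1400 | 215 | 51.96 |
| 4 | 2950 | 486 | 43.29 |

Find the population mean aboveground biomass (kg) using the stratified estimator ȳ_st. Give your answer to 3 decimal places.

ȳ_st ≈ 61.014

N = Σ N_h = 7050. Stratum weights W_h = N_h/N.
ȳ_st = (2000·109.99 + 700·13.88 + 1400·51.96 + 2950·43.29) / 7050 = 61.01355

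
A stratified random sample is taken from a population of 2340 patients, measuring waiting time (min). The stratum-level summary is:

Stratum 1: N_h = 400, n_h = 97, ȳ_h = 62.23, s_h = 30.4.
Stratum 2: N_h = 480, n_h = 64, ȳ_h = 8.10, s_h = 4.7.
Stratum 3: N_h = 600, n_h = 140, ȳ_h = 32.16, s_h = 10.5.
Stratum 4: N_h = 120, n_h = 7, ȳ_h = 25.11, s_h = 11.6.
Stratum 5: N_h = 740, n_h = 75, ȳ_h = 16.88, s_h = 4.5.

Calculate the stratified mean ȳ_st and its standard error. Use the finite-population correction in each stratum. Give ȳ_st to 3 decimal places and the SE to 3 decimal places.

ȳ_st ≈ 27.171, SE ≈ 0.579

ȳ_st = Σ W_h ȳ_h = (400·62.23 + 480·8.10 + 600·32.16 + 120·25.11 + 740·16.88)/2340 = 27.17111
V̂(ȳ_st) = Σ W_h² (1 − n_h/N_h) s_h²/n_h, with W_h = N_h/N and N = 2340:
  stratum 1: (400/2340)²·(1 − 97/400)·30.4²/97 = 0.210885
  stratum 2: (480/2340)²·(1 − 64/480)·4.7²/64 = 0.0125869
  stratum 3: (600/2340)²·(1 − 140/600)·10.5²/140 = 0.0396943
  stratum 4: (120/2340)²·(1 − 7/120)·11.6²/7 = 0.0476043
  stratum 5: (740/2340)²·(1 − 75/740)·4.5²/75 = 0.0242653
V̂(ȳ_st) = 0.335036
SE(ȳ_st) = √0.335036 = 0.578823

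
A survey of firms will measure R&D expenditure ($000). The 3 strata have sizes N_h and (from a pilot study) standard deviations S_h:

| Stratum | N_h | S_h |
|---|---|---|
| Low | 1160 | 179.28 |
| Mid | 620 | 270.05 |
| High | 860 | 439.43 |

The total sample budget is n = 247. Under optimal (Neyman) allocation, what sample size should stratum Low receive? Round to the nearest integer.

68

Neyman allocation: n_h = n · N_h S_h / Σ N_i S_i, with n = 247.
  stratum Low: N_h·S_h = 1160·179.28 = 207964.80
  stratum Mid: N_h·S_h = 620·270.05 = 167431.00
  stratum High: N_h·S_h = 860·439.43 = 377909.80
Σ N_h S_h = 753305.60
n for stratum Low = 247·207964.80/753305.60 = 68.189 → 68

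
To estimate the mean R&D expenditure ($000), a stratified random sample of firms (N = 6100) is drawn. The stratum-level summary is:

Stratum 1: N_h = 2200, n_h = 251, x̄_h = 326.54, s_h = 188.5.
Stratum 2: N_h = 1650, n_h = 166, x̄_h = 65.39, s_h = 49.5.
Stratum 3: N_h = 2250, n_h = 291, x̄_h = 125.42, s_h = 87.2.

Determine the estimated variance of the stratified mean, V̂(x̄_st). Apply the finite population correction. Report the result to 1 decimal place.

V̂(x̄_st) ≈ 20.4

V̂(x̄_st) = Σ W_h² (1 − n_h/N_h) s_h²/n_h, with W_h = N_h/N and N = 6100:
  stratum 1: (2200/6100)²·(1 − 251/2200)·188.5²/251 = 16.3126
  stratum 2: (1650/6100)²·(1 − 166/1650)·49.5²/166 = 0.971316
  stratum 3: (2250/6100)²·(1 − 291/2250)·87.2²/291 = 3.09526
V̂(x̄_st) = 20.3792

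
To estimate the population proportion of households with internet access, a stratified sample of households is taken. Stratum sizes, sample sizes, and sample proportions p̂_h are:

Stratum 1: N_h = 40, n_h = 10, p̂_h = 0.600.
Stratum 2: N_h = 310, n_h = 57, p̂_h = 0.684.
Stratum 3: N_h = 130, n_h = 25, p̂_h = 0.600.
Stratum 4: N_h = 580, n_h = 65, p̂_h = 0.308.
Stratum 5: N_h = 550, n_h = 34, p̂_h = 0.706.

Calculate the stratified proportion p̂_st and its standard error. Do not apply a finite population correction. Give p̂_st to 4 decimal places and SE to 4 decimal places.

p̂_st ≈ 0.5472, SE ≈ 0.0373

N = 1610; stratum weights W_h = N_h/N.
p̂_st = Σ W_h p̂_h = (40·0.600 + 310·0.684 + 130·0.600 + 580·0.308 + 550·0.706)/1610 = 0.54719
V̂(p̂_st) = Σ W_h² p̂_h(1−p̂_h)/(n_h−1):
  stratum 1: (40/1610)²·0.600·0.400/9 = 1.64603e-05
  stratum 2: (310/1610)²·0.684·0.316/56 = 0.000143096
  stratum 3: (130/1610)²·0.600·0.400/24 = 6.51981e-05
  stratum 4: (580/1610)²·0.308·0.692/64 = 0.000432196
  stratum 5: (550/1610)²·0.706·0.294/33 = 0.000734026
V̂(p̂_st) = 0.00139098; SE = √V̂ = 0.0372958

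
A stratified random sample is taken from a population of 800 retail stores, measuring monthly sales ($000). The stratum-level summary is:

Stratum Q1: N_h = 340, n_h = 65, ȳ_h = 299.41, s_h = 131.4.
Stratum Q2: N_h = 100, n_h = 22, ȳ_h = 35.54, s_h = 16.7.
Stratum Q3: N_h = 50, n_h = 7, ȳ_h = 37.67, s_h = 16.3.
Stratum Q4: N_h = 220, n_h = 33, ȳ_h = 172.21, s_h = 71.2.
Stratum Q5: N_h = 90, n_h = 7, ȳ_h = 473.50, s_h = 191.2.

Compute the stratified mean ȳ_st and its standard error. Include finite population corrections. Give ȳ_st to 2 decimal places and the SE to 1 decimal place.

ȳ_st = Σ W_h ȳ_h = (340·299.41 + 100·35.54 + 50·37.67 + 220·172.21 + 90·473.50)/800 = 234.67263
V̂(ȳ_st) = Σ W_h² (1 − n_h/N_h) s_h²/n_h, with W_h = N_h/N and N = 800:
  stratum Q1: (340/800)²·(1 − 65/340)·131.4²/65 = 38.8069
  stratum Q2: (100/800)²·(1 − 22/100)·16.7²/22 = 0.154499
  stratum Q3: (50/800)²·(1 − 7/50)·16.3²/7 = 0.127507
  stratum Q4: (220/800)²·(1 − 33/220)·71.2²/33 = 9.87485
  stratum Q5: (90/800)²·(1 − 7/90)·191.2²/7 = 60.9563
V̂(ȳ_st) = 109.92
SE(ȳ_st) = √109.92 = 10.4843

ȳ_st ≈ 234.67, SE ≈ 10.5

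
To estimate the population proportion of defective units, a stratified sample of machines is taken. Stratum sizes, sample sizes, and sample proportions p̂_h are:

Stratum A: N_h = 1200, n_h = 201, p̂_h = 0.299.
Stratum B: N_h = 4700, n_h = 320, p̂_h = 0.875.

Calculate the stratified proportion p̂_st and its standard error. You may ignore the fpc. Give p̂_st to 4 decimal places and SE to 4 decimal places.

p̂_st ≈ 0.7578, SE ≈ 0.0162

N = 5900; stratum weights W_h = N_h/N.
p̂_st = Σ W_h p̂_h = (1200·0.299 + 4700·0.875)/5900 = 0.75785
V̂(p̂_st) = Σ W_h² p̂_h(1−p̂_h)/(n_h−1):
  stratum A: (1200/5900)²·0.299·0.701/200 = 4.33529e-05
  stratum B: (4700/5900)²·0.875·0.125/319 = 0.00021758
V̂(p̂_st) = 0.000260933; SE = √V̂ = 0.0161534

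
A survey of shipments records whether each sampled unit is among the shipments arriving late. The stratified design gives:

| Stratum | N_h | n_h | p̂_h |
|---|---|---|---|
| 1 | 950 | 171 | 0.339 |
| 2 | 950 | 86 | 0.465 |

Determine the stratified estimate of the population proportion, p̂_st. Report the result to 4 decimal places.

p̂_st ≈ 0.4020

N = 1900; stratum weights W_h = N_h/N.
p̂_st = Σ W_h p̂_h = (950·0.339 + 950·0.465)/1900 = 0.40200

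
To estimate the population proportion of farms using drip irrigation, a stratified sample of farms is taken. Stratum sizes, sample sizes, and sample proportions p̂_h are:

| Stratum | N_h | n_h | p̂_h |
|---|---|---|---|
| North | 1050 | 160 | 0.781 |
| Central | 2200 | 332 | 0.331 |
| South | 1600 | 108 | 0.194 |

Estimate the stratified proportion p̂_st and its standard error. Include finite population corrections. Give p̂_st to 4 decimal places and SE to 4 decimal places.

p̂_st ≈ 0.3832, SE ≈ 0.0175

N = 4850; stratum weights W_h = N_h/N.
p̂_st = Σ W_h p̂_h = (1050·0.781 + 2200·0.331 + 1600·0.194)/4850 = 0.38323
V̂(p̂_st) = Σ W_h² (1 − n_h/N_h) p̂_h(1−p̂_h)/(n_h−1):
  stratum North: (1050/4850)²·(1 − 160/1050)·0.781·0.219/159 = 4.2736e-05
  stratum Central: (2200/4850)²·(1 − 332/2200)·0.331·0.669/331 = 0.000116881
  stratum South: (1600/4850)²·(1 − 108/1600)·0.194·0.806/107 = 0.000148306
V̂(p̂_st) = 0.000307922; SE = √V̂ = 0.0175477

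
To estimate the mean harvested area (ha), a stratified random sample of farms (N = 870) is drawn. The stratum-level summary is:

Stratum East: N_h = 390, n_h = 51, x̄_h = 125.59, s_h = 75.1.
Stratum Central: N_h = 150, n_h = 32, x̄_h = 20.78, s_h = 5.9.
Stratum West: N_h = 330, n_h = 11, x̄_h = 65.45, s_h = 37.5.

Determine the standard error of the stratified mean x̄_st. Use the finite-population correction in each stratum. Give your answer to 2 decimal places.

SE(x̄_st) ≈ 6.09

V̂(x̄_st) = Σ W_h² (1 − n_h/N_h) s_h²/n_h, with W_h = N_h/N and N = 870:
  stratum East: (390/870)²·(1 − 51/390)·75.1²/51 = 19.3168
  stratum Central: (150/870)²·(1 − 32/150)·5.9²/32 = 0.0254383
  stratum West: (330/870)²·(1 − 11/330)·37.5²/11 = 17.7802
V̂(x̄_st) = 37.1224
SE(x̄_st) = √37.1224 = 6.09282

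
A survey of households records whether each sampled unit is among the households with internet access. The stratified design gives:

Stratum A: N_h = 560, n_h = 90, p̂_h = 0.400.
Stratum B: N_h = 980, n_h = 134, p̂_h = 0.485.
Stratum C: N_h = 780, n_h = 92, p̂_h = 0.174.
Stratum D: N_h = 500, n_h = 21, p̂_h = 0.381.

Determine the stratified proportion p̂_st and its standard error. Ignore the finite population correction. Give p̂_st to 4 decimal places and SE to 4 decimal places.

p̂_st ≈ 0.3637, SE ≈ 0.0287

N = 2820; stratum weights W_h = N_h/N.
p̂_st = Σ W_h p̂_h = (560·0.400 + 980·0.485 + 780·0.174 + 500·0.381)/2820 = 0.36366
V̂(p̂_st) = Σ W_h² p̂_h(1−p̂_h)/(n_h−1):
  stratum A: (560/2820)²·0.400·0.600/89 = 0.000106341
  stratum B: (980/2820)²·0.485·0.515/133 = 0.000226804
  stratum C: (780/2820)²·0.174·0.826/91 = 0.000120831
  stratum D: (500/2820)²·0.381·0.619/20 = 0.000370704
V̂(p̂_st) = 0.00082468; SE = √V̂ = 0.0287172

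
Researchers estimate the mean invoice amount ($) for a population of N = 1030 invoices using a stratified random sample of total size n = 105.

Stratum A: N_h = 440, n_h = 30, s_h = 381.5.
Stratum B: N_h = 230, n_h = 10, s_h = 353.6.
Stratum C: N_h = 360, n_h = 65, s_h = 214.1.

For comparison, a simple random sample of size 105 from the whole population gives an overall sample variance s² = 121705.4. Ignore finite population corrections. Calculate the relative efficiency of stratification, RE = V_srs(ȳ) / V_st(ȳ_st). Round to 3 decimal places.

RE ≈ 0.727

V̂(ȳ_st) = Σ W_h² s_h²/n_h, with W_h = N_h/N and N = 1030:
  stratum A: (440/1030)²·381.5²/30 = 885.317
  stratum B: (230/1030)²·353.6²/10 = 623.456
  stratum C: (360/1030)²·214.1²/65 = 86.1491
V_st = 1594.92
V_srs = s²/n = 121705.4/105 = 1159.1
Relative efficiency = V_srs / V_st = 1159.1/1594.92 = 0.7267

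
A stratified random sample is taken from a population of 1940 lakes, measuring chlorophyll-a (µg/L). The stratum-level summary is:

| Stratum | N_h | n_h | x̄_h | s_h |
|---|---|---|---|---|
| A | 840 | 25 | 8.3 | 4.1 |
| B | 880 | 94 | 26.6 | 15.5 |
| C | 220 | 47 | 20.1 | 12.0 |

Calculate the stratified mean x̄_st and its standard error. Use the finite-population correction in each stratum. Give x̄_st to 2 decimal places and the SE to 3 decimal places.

x̄_st ≈ 17.94, SE ≈ 0.789

x̄_st = Σ W_h x̄_h = (840·8.3 + 880·26.6 + 220·20.1)/1940 = 17.93918
V̂(x̄_st) = Σ W_h² (1 − n_h/N_h) s_h²/n_h, with W_h = N_h/N and N = 1940:
  stratum A: (840/1940)²·(1 − 25/840)·4.1²/25 = 0.12231
  stratum B: (880/1940)²·(1 − 94/880)·15.5²/94 = 0.469718
  stratum C: (220/1940)²·(1 − 47/220)·12.0²/47 = 0.0309835
V̂(x̄_st) = 0.623011
SE(x̄_st) = √0.623011 = 0.789311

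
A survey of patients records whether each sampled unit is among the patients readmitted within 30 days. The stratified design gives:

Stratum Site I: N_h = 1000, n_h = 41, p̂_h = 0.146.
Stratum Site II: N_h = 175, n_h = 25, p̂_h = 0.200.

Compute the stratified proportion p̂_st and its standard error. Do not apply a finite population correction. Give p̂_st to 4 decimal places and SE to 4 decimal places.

p̂_st ≈ 0.1540, SE ≈ 0.0490

N = 1175; stratum weights W_h = N_h/N.
p̂_st = Σ W_h p̂_h = (1000·0.146 + 175·0.200)/1175 = 0.15404
V̂(p̂_st) = Σ W_h² p̂_h(1−p̂_h)/(n_h−1):
  stratum Site I: (1000/1175)²·0.146·0.854/40 = 0.00225775
  stratum Site II: (175/1175)²·0.200·0.800/24 = 0.00014788
V̂(p̂_st) = 0.00240563; SE = √V̂ = 0.0490472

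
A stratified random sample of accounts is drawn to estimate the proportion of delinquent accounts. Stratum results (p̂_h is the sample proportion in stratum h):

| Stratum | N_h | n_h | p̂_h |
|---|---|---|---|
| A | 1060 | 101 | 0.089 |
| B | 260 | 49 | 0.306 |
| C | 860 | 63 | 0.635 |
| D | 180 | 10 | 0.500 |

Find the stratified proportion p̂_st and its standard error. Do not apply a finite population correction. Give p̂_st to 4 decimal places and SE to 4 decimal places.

N = 2360; stratum weights W_h = N_h/N.
p̂_st = Σ W_h p̂_h = (1060·0.089 + 260·0.306 + 860·0.635 + 180·0.500)/2360 = 0.34322
V̂(p̂_st) = Σ W_h² p̂_h(1−p̂_h)/(n_h−1):
  stratum A: (1060/2360)²·0.089·0.911/100 = 0.000163567
  stratum B: (260/2360)²·0.306·0.694/48 = 5.36985e-05
  stratum C: (860/2360)²·0.635·0.365/62 = 0.000496418
  stratum D: (180/2360)²·0.500·0.500/9 = 0.000161591
V̂(p̂_st) = 0.000875275; SE = √V̂ = 0.0295851

p̂_st ≈ 0.3432, SE ≈ 0.0296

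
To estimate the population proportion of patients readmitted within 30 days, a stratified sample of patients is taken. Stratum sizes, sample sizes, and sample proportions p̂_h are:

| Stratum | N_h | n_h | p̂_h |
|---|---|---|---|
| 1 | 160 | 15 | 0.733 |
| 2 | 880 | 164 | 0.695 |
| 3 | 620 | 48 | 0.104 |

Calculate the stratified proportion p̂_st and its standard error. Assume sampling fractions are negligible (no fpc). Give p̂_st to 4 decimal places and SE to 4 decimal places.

N = 1660; stratum weights W_h = N_h/N.
p̂_st = Σ W_h p̂_h = (160·0.733 + 880·0.695 + 620·0.104)/1660 = 0.47793
V̂(p̂_st) = Σ W_h² p̂_h(1−p̂_h)/(n_h−1):
  stratum 1: (160/1660)²·0.733·0.267/14 = 0.000129871
  stratum 2: (880/1660)²·0.695·0.305/163 = 0.000365465
  stratum 3: (620/1660)²·0.104·0.896/47 = 0.000276574
V̂(p̂_st) = 0.00077191; SE = √V̂ = 0.0277833

p̂_st ≈ 0.4779, SE ≈ 0.0278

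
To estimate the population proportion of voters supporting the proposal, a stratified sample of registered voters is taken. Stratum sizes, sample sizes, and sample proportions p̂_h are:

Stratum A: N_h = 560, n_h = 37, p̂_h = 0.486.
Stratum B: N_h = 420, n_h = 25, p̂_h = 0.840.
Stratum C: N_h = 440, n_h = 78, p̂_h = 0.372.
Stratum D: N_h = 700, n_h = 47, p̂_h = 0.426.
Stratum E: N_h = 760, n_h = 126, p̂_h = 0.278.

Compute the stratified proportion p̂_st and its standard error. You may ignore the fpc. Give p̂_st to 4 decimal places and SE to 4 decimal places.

p̂_st ≈ 0.4507, SE ≈ 0.0296

N = 2880; stratum weights W_h = N_h/N.
p̂_st = Σ W_h p̂_h = (560·0.486 + 420·0.840 + 440·0.372 + 700·0.426 + 760·0.278)/2880 = 0.45074
V̂(p̂_st) = Σ W_h² p̂_h(1−p̂_h)/(n_h−1):
  stratum A: (560/2880)²·0.486·0.514/36 = 0.000262354
  stratum B: (420/2880)²·0.840·0.160/24 = 0.000119097
  stratum C: (440/2880)²·0.372·0.628/77 = 7.08161e-05
  stratum D: (700/2880)²·0.426·0.574/46 = 0.000314033
  stratum E: (760/2880)²·0.278·0.722/125 = 0.000111819
V̂(p̂_st) = 0.000878119; SE = √V̂ = 0.0296331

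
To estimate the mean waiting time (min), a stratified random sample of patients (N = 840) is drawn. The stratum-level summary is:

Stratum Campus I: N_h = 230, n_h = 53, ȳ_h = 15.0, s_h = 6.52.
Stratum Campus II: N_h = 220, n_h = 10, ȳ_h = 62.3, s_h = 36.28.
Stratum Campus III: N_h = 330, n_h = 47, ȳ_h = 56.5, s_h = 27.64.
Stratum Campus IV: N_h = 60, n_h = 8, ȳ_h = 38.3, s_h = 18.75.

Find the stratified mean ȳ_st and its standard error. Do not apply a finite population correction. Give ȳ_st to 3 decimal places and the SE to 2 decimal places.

ȳ_st = Σ W_h ȳ_h = (230·15.0 + 220·62.3 + 330·56.5 + 60·38.3)/840 = 45.35595
V̂(ȳ_st) = Σ W_h² s_h²/n_h, with W_h = N_h/N and N = 840:
  stratum Campus I: (230/840)²·6.52²/53 = 0.0601335
  stratum Campus II: (220/840)²·36.28²/10 = 9.02862
  stratum Campus III: (330/840)²·27.64²/47 = 2.50869
  stratum Campus IV: (60/840)²·18.75²/8 = 0.224211
V̂(ȳ_st) = 11.8217
SE(ȳ_st) = √11.8217 = 3.43826

ȳ_st ≈ 45.356, SE ≈ 3.44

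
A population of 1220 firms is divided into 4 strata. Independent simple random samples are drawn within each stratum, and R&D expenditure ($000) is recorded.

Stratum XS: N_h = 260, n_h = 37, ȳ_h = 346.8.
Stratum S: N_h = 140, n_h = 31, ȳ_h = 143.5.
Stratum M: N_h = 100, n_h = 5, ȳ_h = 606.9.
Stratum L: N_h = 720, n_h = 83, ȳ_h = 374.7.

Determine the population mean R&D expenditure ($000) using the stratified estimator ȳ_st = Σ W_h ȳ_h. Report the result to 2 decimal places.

N = Σ N_h = 1220. Stratum weights W_h = N_h/N.
ȳ_st = (260·346.8 + 140·143.5 + 100·606.9 + 720·374.7) / 1220 = 361.2557

ȳ_st ≈ 361.26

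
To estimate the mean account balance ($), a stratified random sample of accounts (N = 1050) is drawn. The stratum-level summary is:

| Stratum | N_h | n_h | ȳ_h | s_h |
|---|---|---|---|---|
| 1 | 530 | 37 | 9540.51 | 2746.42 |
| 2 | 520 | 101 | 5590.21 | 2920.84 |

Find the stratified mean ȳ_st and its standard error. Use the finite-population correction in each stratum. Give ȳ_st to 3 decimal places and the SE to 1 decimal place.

ȳ_st = Σ W_h ȳ_h = (530·9540.51 + 520·5590.21)/1050 = 7584.17095
V̂(ȳ_st) = Σ W_h² (1 − n_h/N_h) s_h²/n_h, with W_h = N_h/N and N = 1050:
  stratum 1: (530/1050)²·(1 − 37/530)·2746.42²/37 = 48314.4
  stratum 2: (520/1050)²·(1 − 101/520)·2920.84²/101 = 16692.9
V̂(ȳ_st) = 65007.3
SE(ȳ_st) = √65007.3 = 254.965

ȳ_st ≈ 7584.171, SE ≈ 255.0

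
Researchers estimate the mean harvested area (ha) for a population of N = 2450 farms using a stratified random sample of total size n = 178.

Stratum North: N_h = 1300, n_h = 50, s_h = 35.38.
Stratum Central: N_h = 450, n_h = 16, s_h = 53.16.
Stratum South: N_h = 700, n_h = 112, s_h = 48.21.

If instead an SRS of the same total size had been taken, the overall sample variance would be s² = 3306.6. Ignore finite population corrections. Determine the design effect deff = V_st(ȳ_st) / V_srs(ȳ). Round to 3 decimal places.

deff ≈ 0.791

V̂(ȳ_st) = Σ W_h² s_h²/n_h, with W_h = N_h/N and N = 2450:
  stratum North: (1300/2450)²·35.38²/50 = 7.04856
  stratum Central: (450/2450)²·53.16²/16 = 5.95858
  stratum South: (700/2450)²·48.21²/112 = 1.69403
V_st = 14.7012
V_srs = s²/n = 3306.6/178 = 18.5764
deff = V_st / V_srs = 14.7012/18.5764 = 0.7914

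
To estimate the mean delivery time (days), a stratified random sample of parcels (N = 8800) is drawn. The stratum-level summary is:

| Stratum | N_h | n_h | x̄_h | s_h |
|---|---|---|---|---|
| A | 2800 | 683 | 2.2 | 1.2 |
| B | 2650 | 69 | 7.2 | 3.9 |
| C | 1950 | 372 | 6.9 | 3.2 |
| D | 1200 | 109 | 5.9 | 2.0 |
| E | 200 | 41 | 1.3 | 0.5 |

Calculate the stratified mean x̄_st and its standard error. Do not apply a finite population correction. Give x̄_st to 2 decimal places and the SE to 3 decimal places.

x̄_st = Σ W_h x̄_h = (2800·2.2 + 2650·7.2 + 1950·6.9 + 1200·5.9 + 200·1.3)/8800 = 5.23125
V̂(x̄_st) = Σ W_h² s_h²/n_h, with W_h = N_h/N and N = 8800:
  stratum A: (2800/8800)²·1.2²/683 = 0.000213448
  stratum B: (2650/8800)²·3.9²/69 = 0.0199897
  stratum C: (1950/8800)²·3.2²/372 = 0.00135164
  stratum D: (1200/8800)²·2.0²/109 = 0.000682387
  stratum E: (200/8800)²·0.5²/41 = 3.14957e-06
V̂(x̄_st) = 0.0222403
SE(x̄_st) = √0.0222403 = 0.149132

x̄_st ≈ 5.23, SE ≈ 0.149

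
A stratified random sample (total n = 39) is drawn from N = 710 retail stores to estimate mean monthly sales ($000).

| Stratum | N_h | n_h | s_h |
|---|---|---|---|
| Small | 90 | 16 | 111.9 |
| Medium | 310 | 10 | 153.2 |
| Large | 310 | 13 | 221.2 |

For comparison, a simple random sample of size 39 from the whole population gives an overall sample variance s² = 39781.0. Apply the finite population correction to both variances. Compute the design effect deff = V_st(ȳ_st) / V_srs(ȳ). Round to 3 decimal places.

deff ≈ 1.173

V̂(ȳ_st) = Σ W_h² (1 − n_h/N_h) s_h²/n_h, with W_h = N_h/N and N = 710:
  stratum Small: (90/710)²·(1 − 16/90)·111.9²/16 = 10.3395
  stratum Medium: (310/710)²·(1 − 10/310)·153.2²/10 = 432.996
  stratum Large: (310/710)²·(1 − 13/310)·221.2²/13 = 687.43
V_st = 1130.77
V_srs = (1 − 39/710)·39781.0/39 = 963.996
deff = V_st / V_srs = 1130.77/963.996 = 1.1730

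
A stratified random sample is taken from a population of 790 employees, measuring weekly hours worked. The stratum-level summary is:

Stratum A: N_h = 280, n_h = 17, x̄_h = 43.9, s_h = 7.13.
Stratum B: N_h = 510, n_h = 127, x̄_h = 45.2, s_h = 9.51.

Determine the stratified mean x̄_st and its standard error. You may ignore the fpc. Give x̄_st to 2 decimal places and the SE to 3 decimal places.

x̄_st = Σ W_h x̄_h = (280·43.9 + 510·45.2)/790 = 44.73924
V̂(x̄_st) = Σ W_h² s_h²/n_h, with W_h = N_h/N and N = 790:
  stratum A: (280/790)²·7.13²/17 = 0.375657
  stratum B: (510/790)²·9.51²/127 = 0.296786
V̂(x̄_st) = 0.672444
SE(x̄_st) = √0.672444 = 0.820027

x̄_st ≈ 44.74, SE ≈ 0.820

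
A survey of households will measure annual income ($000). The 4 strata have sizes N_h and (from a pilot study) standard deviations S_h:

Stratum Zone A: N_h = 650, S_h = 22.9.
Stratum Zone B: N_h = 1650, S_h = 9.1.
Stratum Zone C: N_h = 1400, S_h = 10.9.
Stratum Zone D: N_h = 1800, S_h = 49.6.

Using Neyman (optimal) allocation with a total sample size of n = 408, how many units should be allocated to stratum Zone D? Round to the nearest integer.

271

Neyman allocation: n_h = n · N_h S_h / Σ N_i S_i, with n = 408.
  stratum Zone A: N_h·S_h = 650·22.9 = 14885.00
  stratum Zone B: N_h·S_h = 1650·9.1 = 15015.00
  stratum Zone C: N_h·S_h = 1400·10.9 = 15260.00
  stratum Zone D: N_h·S_h = 1800·49.6 = 89280.00
Σ N_h S_h = 134440.00
n for stratum Zone D = 408·89280.00/134440.00 = 270.948 → 271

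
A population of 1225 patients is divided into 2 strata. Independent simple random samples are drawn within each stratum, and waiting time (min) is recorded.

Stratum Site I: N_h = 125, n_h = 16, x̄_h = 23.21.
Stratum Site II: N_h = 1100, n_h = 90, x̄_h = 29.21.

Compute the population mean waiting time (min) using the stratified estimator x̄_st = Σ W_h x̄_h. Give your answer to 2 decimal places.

x̄_st ≈ 28.60

N = Σ N_h = 1225. Stratum weights W_h = N_h/N.
x̄_st = (125·23.21 + 1100·29.21) / 1225 = 28.5978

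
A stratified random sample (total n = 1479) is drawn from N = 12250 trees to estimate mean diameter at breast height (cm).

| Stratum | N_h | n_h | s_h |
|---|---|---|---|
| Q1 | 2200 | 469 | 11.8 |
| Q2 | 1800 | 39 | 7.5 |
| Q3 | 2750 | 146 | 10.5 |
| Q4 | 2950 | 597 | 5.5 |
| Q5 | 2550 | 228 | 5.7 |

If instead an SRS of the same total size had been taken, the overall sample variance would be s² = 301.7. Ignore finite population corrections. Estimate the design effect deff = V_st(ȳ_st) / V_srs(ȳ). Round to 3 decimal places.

V̂(ȳ_st) = Σ W_h² s_h²/n_h, with W_h = N_h/N and N = 12250:
  stratum Q1: (2200/12250)²·11.8²/469 = 0.00957556
  stratum Q2: (1800/12250)²·7.5²/39 = 0.0311409
  stratum Q3: (2750/12250)²·10.5²/146 = 0.0380556
  stratum Q4: (2950/12250)²·5.5²/597 = 0.00293848
  stratum Q5: (2550/12250)²·5.7²/228 = 0.0061748
V_st = 0.0878854
V_srs = s²/n = 301.7/1479 = 0.203989
deff = V_st / V_srs = 0.0878854/0.203989 = 0.4308

deff ≈ 0.431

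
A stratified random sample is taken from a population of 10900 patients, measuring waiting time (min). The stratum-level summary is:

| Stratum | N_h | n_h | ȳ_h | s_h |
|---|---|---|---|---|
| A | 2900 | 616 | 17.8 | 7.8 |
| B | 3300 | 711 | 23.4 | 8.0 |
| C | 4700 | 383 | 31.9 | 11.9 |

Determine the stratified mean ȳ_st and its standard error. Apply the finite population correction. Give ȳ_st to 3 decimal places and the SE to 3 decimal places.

ȳ_st = Σ W_h ȳ_h = (2900·17.8 + 3300·23.4 + 4700·31.9)/10900 = 25.57523
V̂(ȳ_st) = Σ W_h² (1 − n_h/N_h) s_h²/n_h, with W_h = N_h/N and N = 10900:
  stratum A: (2900/10900)²·(1 − 616/2900)·7.8²/616 = 0.00550617
  stratum B: (3300/10900)²·(1 − 711/3300)·8.0²/711 = 0.00647297
  stratum C: (4700/10900)²·(1 − 383/4700)·11.9²/383 = 0.0631425
V̂(ȳ_st) = 0.0751217
SE(ȳ_st) = √0.0751217 = 0.274083

ȳ_st ≈ 25.575, SE ≈ 0.274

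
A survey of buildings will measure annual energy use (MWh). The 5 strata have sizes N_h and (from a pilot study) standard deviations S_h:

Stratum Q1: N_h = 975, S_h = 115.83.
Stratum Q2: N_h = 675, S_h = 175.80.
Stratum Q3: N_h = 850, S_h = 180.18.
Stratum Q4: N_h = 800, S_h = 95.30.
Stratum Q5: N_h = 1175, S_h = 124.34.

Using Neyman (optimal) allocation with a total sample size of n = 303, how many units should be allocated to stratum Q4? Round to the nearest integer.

38

Neyman allocation: n_h = n · N_h S_h / Σ N_i S_i, with n = 303.
  stratum Q1: N_h·S_h = 975·115.83 = 112934.25
  stratum Q2: N_h·S_h = 675·175.80 = 118665.00
  stratum Q3: N_h·S_h = 850·180.18 = 153153.00
  stratum Q4: N_h·S_h = 800·95.30 = 76240.00
  stratum Q5: N_h·S_h = 1175·124.34 = 146099.50
Σ N_h S_h = 607091.75
n for stratum Q4 = 303·76240.00/607091.75 = 38.051 → 38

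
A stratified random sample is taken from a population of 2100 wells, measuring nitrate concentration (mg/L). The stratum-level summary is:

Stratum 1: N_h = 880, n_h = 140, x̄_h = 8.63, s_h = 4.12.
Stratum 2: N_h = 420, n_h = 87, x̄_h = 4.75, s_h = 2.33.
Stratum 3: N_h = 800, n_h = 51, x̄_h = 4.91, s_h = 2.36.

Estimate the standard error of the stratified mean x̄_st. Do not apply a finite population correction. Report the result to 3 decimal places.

V̂(x̄_st) = Σ W_h² s_h²/n_h, with W_h = N_h/N and N = 2100:
  stratum 1: (880/2100)²·4.12²/140 = 0.0212909
  stratum 2: (420/2100)²·2.33²/87 = 0.00249605
  stratum 3: (800/2100)²·2.36²/51 = 0.0158488
V̂(x̄_st) = 0.0396357
SE(x̄_st) = √0.0396357 = 0.199087

SE(x̄_st) ≈ 0.199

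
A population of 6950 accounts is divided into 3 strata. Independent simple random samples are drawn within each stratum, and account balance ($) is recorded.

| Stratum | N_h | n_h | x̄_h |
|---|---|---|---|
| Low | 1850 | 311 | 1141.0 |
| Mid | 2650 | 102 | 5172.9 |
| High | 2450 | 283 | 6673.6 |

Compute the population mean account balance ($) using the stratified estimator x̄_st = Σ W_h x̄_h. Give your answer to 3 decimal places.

x̄_st ≈ 4628.684

N = Σ N_h = 6950. Stratum weights W_h = N_h/N.
x̄_st = (1850·1141.0 + 2650·5172.9 + 2450·6673.6) / 6950 = 4628.68417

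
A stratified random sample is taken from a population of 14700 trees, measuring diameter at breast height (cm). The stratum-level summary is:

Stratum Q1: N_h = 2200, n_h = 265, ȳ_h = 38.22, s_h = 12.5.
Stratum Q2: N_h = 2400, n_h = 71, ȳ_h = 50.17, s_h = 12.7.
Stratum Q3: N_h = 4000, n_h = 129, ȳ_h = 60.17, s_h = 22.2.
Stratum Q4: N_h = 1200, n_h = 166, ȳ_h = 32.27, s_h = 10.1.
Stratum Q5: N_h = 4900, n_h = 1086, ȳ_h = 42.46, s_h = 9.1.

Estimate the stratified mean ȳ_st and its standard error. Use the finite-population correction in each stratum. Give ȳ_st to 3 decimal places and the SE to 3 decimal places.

ȳ_st = Σ W_h ȳ_h = (2200·38.22 + 2400·50.17 + 4000·60.17 + 1200·32.27 + 4900·42.46)/14700 = 47.07143
V̂(ȳ_st) = Σ W_h² (1 − n_h/N_h) s_h²/n_h, with W_h = N_h/N and N = 14700:
  stratum Q1: (2200/14700)²·(1 − 265/2200)·12.5²/265 = 0.0116156
  stratum Q2: (2400/14700)²·(1 − 71/2400)·12.7²/71 = 0.0587618
  stratum Q3: (4000/14700)²·(1 − 129/4000)·22.2²/129 = 0.273757
  stratum Q4: (1200/14700)²·(1 − 166/1200)·10.1²/166 = 0.00352859
  stratum Q5: (4900/14700)²·(1 − 1086/4900)·9.1²/1086 = 0.0065947
V̂(ȳ_st) = 0.354257
SE(ȳ_st) = √0.354257 = 0.595195

ȳ_st ≈ 47.071, SE ≈ 0.595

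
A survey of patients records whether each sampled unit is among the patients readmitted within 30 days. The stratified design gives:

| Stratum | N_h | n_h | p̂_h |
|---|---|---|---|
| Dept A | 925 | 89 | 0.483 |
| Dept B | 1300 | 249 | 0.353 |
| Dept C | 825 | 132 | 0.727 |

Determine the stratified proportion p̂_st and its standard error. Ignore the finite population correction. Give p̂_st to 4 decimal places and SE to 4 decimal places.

p̂_st ≈ 0.4936, SE ≈ 0.0232

N = 3050; stratum weights W_h = N_h/N.
p̂_st = Σ W_h p̂_h = (925·0.483 + 1300·0.353 + 825·0.727)/3050 = 0.49359
V̂(p̂_st) = Σ W_h² p̂_h(1−p̂_h)/(n_h−1):
  stratum Dept A: (925/3050)²·0.483·0.517/88 = 0.000260999
  stratum Dept B: (1300/3050)²·0.353·0.647/248 = 0.000167307
  stratum Dept C: (825/3050)²·0.727·0.273/131 = 0.00011085
V̂(p̂_st) = 0.000539156; SE = √V̂ = 0.0232197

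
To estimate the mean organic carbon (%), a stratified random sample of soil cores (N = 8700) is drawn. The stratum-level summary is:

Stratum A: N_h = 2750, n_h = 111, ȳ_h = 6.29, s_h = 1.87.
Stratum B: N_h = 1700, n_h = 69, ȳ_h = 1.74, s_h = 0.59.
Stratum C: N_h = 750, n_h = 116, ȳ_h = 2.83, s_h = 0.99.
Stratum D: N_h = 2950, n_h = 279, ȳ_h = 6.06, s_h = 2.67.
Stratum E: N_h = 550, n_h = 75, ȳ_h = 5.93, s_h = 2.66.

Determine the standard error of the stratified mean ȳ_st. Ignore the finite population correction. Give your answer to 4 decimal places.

V̂(ȳ_st) = Σ W_h² s_h²/n_h, with W_h = N_h/N and N = 8700:
  stratum A: (2750/8700)²·1.87²/111 = 0.00314765
  stratum B: (1700/8700)²·0.59²/69 = 0.000192626
  stratum C: (750/8700)²·0.99²/116 = 6.27909e-05
  stratum D: (2950/8700)²·2.67²/279 = 0.00293781
  stratum E: (550/8700)²·2.66²/75 = 0.000377041
V̂(ȳ_st) = 0.00671792
SE(ȳ_st) = √0.00671792 = 0.0819629

SE(ȳ_st) ≈ 0.0820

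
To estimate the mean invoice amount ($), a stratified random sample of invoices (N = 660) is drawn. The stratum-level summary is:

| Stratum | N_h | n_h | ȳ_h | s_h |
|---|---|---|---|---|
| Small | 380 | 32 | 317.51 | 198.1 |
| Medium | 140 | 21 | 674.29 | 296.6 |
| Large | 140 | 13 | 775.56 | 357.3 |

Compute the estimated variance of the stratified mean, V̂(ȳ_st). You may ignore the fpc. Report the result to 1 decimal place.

V̂(ȳ_st) = Σ W_h² s_h²/n_h, with W_h = N_h/N and N = 660:
  stratum Small: (380/660)²·198.1²/32 = 406.535
  stratum Medium: (140/660)²·296.6²/21 = 188.491
  stratum Large: (140/660)²·357.3²/13 = 441.866
V̂(ȳ_st) = 1036.89

V̂(ȳ_st) ≈ 1036.9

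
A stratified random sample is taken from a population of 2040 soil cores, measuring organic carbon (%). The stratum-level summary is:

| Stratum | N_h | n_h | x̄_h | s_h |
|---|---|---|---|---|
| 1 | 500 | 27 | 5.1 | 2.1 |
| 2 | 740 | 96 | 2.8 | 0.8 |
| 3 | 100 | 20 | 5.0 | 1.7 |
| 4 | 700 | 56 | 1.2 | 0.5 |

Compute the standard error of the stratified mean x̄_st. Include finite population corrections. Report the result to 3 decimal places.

V̂(x̄_st) = Σ W_h² (1 − n_h/N_h) s_h²/n_h, with W_h = N_h/N and N = 2040:
  stratum 1: (500/2040)²·(1 − 27/500)·2.1²/27 = 0.00928209
  stratum 2: (740/2040)²·(1 − 96/740)·0.8²/96 = 0.000763424
  stratum 3: (100/2040)²·(1 − 20/100)·1.7²/20 = 0.000277778
  stratum 4: (700/2040)²·(1 − 56/700)·0.5²/56 = 0.000483588
V̂(x̄_st) = 0.0108069
SE(x̄_st) = √0.0108069 = 0.103956

SE(x̄_st) ≈ 0.104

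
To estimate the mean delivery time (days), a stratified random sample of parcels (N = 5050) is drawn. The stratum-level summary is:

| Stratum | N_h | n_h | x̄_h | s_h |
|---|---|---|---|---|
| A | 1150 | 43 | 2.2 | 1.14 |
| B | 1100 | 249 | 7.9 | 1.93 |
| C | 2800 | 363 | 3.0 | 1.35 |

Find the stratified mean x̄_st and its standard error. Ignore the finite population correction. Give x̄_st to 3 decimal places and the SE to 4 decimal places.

x̄_st = Σ W_h x̄_h = (1150·2.2 + 1100·7.9 + 2800·3.0)/5050 = 3.88515
V̂(x̄_st) = Σ W_h² s_h²/n_h, with W_h = N_h/N and N = 5050:
  stratum A: (1150/5050)²·1.14²/43 = 0.00156731
  stratum B: (1100/5050)²·1.93²/249 = 0.00070977
  stratum C: (2800/5050)²·1.35²/363 = 0.00154346
V̂(x̄_st) = 0.00382053
SE(x̄_st) = √0.00382053 = 0.0618105

x̄_st ≈ 3.885, SE ≈ 0.0618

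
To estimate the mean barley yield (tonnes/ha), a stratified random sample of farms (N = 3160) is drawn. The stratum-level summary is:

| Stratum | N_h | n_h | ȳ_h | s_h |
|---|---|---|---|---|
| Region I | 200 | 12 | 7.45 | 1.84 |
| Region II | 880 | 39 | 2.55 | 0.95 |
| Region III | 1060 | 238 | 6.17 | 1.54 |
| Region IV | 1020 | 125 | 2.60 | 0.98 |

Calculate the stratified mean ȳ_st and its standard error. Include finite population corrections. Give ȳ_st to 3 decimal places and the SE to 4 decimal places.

ȳ_st ≈ 4.091, SE ≈ 0.0659

ȳ_st = Σ W_h ȳ_h = (200·7.45 + 880·2.55 + 1060·6.17 + 1020·2.60)/3160 = 4.09057
V̂(ȳ_st) = Σ W_h² (1 − n_h/N_h) s_h²/n_h, with W_h = N_h/N and N = 3160:
  stratum Region I: (200/3160)²·(1 − 12/200)·1.84²/12 = 0.00106235
  stratum Region II: (880/3160)²·(1 − 39/880)·0.95²/39 = 0.00171509
  stratum Region III: (1060/3160)²·(1 − 238/1060)·1.54²/238 = 0.000869497
  stratum Region IV: (1020/3160)²·(1 − 125/1020)·0.98²/125 = 0.000702411
V̂(ȳ_st) = 0.00434935
SE(ȳ_st) = √0.00434935 = 0.0659496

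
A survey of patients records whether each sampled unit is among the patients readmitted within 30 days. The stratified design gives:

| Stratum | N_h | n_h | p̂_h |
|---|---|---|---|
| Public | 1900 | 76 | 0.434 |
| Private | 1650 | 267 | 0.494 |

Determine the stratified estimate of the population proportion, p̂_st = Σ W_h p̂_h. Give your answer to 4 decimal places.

p̂_st ≈ 0.4619

N = 3550; stratum weights W_h = N_h/N.
p̂_st = Σ W_h p̂_h = (1900·0.434 + 1650·0.494)/3550 = 0.46189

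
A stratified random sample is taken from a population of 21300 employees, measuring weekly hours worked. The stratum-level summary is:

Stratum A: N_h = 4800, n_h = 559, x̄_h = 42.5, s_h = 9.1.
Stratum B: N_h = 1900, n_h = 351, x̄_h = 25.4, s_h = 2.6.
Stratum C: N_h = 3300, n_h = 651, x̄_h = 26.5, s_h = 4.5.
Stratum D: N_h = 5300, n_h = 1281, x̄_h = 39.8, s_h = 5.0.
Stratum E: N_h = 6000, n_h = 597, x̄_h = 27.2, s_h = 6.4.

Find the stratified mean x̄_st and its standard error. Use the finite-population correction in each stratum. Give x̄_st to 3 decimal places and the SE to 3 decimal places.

x̄_st = Σ W_h x̄_h = (4800·42.5 + 1900·25.4 + 3300·26.5 + 5300·39.8 + 6000·27.2)/21300 = 33.51408
V̂(x̄_st) = Σ W_h² (1 − n_h/N_h) s_h²/n_h, with W_h = N_h/N and N = 21300:
  stratum A: (4800/21300)²·(1 − 559/4800)·9.1²/559 = 0.00664693
  stratum B: (1900/21300)²·(1 − 351/1900)·2.6²/351 = 0.000124935
  stratum C: (3300/21300)²·(1 − 651/3300)·4.5²/651 = 0.00059935
  stratum D: (5300/21300)²·(1 − 1281/5300)·5.0²/1281 = 0.000916274
  stratum E: (6000/21300)²·(1 − 597/6000)·6.4²/597 = 0.00490244
V̂(x̄_st) = 0.0131899
SE(x̄_st) = √0.0131899 = 0.114847

x̄_st ≈ 33.514, SE ≈ 0.115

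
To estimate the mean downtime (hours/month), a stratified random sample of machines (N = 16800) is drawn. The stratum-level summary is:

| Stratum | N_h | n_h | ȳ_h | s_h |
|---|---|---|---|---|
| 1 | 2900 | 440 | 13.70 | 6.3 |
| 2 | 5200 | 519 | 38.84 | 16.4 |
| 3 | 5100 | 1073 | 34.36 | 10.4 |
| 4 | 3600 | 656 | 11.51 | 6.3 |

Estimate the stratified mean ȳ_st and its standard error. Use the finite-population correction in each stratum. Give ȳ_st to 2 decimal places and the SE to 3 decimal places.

ȳ_st = Σ W_h ȳ_h = (2900·13.70 + 5200·38.84 + 5100·34.36 + 3600·11.51)/16800 = 27.28393
V̂(ȳ_st) = Σ W_h² (1 − n_h/N_h) s_h²/n_h, with W_h = N_h/N and N = 16800:
  stratum 1: (2900/16800)²·(1 − 440/2900)·6.3²/440 = 0.00228004
  stratum 2: (5200/16800)²·(1 − 519/5200)·16.4²/519 = 0.0446934
  stratum 3: (5100/16800)²·(1 − 1073/5100)·10.4²/1073 = 0.007335
  stratum 4: (3600/16800)²·(1 − 656/3600)·6.3²/656 = 0.00227195
V̂(ȳ_st) = 0.0565804
SE(ȳ_st) = √0.0565804 = 0.237866

ȳ_st ≈ 27.28, SE ≈ 0.238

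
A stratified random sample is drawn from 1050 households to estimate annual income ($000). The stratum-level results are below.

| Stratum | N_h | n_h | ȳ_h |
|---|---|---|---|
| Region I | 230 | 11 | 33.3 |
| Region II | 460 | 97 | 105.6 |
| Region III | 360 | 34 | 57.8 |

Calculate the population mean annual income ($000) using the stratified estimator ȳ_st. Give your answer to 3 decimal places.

N = Σ N_h = 1050. Stratum weights W_h = N_h/N.
ȳ_st = (230·33.3 + 460·105.6 + 360·57.8) / 1050 = 73.37429

ȳ_st ≈ 73.374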